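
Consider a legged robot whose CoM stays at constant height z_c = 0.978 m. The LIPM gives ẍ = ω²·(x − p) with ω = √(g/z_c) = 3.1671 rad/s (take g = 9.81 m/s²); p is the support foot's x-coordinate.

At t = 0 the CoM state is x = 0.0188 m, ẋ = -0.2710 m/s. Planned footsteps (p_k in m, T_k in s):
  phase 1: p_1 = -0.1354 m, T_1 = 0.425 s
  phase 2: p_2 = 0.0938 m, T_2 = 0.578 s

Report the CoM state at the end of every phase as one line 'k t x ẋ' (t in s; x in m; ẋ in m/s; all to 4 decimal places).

1 0.4250 0.0276 0.3187
2 1.0030 0.1880 0.3831

phase 1: p=-0.1354, T=0.425, ωT=1.346017, cosh=2.051184, sinh=1.790910; start (x,ẋ)=(0.018800, -0.271000) → end (x,ẋ)=(0.027649, 0.318750)
phase 2: p=0.0938, T=0.578, ωT=1.830584, cosh=3.198924, sinh=3.038604; start (x,ẋ)=(0.027649, 0.318750) → end (x,ẋ)=(0.188007, 0.383052)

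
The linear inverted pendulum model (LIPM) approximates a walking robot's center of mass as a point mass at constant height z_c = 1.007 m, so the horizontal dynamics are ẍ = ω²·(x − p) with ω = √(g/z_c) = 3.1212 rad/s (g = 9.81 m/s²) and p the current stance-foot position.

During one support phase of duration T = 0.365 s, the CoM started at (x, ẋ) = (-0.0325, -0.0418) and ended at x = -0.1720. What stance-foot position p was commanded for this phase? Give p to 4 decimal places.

ωT = 3.1212·0.365 = 1.139238; cosh(ωT) = 1.722225, sinh(ωT) = 1.402162
x(T) = p + (x₀−p)·cosh(ωT) + (ẋ₀/ω)·sinh(ωT) ⇒ p·(1 − cosh) = x(T) − x₀·cosh − (ẋ₀/ω)·sinh
numerator   = -0.1720 − (-0.0325)·1.722225 − (-0.0418/3.1212)·1.402162 = -0.097250
denominator = 1 − 1.722225 = -0.722225
p = -0.097250 / -0.722225 = 0.1347

p = 0.1347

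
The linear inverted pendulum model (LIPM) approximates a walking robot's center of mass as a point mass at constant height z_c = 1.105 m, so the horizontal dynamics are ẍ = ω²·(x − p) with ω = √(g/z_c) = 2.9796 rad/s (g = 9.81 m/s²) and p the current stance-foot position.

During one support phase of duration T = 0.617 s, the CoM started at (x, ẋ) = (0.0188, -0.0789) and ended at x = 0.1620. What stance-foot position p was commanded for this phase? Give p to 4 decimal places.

p = -0.0821

ωT = 2.9796·0.617 = 1.838413; cosh(ωT) = 3.222812, sinh(ωT) = 3.063743
x(T) = p + (x₀−p)·cosh(ωT) + (ẋ₀/ω)·sinh(ωT) ⇒ p·(1 − cosh) = x(T) − x₀·cosh − (ẋ₀/ω)·sinh
numerator   = 0.1620 − (0.0188)·3.222812 − (-0.0789/2.9796)·3.063743 = 0.182539
denominator = 1 − 3.222812 = -2.222812
p = 0.182539 / -2.222812 = -0.0821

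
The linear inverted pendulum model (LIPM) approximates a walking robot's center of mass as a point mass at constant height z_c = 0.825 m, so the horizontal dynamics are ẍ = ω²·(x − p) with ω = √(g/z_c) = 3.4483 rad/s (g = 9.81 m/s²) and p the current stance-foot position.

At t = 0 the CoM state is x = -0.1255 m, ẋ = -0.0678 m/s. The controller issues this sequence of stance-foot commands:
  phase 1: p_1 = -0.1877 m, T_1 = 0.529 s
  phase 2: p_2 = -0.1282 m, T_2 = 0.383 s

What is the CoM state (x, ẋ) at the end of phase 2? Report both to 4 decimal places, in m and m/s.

phase 1: p=-0.1877, T=0.529, ωT=1.824151, cosh=3.179442, sinh=3.018087; start (x,ẋ)=(-0.125500, -0.067800) → end (x,ẋ)=(-0.049280, 0.431766)
phase 2: p=-0.1282, T=0.383, ωT=1.320699, cosh=2.006494, sinh=1.739545; start (x,ẋ)=(-0.049280, 0.431766) → end (x,ẋ)=(0.247963, 1.339736)

x = 0.2480, ẋ = 1.3397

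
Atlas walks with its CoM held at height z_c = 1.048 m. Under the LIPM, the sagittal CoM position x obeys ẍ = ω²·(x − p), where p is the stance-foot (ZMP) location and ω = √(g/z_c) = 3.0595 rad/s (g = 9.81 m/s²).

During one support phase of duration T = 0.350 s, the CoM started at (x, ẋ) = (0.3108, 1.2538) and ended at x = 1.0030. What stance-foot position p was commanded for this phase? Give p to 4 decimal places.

p = 0.0497

ωT = 3.0595·0.350 = 1.070825; cosh(ωT) = 1.630256, sinh(ωT) = 1.287530
x(T) = p + (x₀−p)·cosh(ωT) + (ẋ₀/ω)·sinh(ωT) ⇒ p·(1 − cosh) = x(T) − x₀·cosh − (ẋ₀/ω)·sinh
numerator   = 1.0030 − (0.3108)·1.630256 − (1.2538/3.0595)·1.287530 = -0.031320
denominator = 1 − 1.630256 = -0.630256
p = -0.031320 / -0.630256 = 0.0497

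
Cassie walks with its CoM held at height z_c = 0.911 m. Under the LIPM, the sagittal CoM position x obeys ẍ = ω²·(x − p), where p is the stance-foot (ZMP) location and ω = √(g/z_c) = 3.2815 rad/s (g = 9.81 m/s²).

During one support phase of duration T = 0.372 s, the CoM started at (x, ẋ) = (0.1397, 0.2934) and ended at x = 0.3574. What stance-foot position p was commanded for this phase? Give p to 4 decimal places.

ωT = 3.2815·0.372 = 1.220718; cosh(ωT) = 1.842319, sinh(ωT) = 1.547301
x(T) = p + (x₀−p)·cosh(ωT) + (ẋ₀/ω)·sinh(ωT) ⇒ p·(1 − cosh) = x(T) − x₀·cosh − (ẋ₀/ω)·sinh
numerator   = 0.3574 − (0.1397)·1.842319 − (0.2934/3.2815)·1.547301 = -0.038317
denominator = 1 − 1.842319 = -0.842319
p = -0.038317 / -0.842319 = 0.0455

p = 0.0455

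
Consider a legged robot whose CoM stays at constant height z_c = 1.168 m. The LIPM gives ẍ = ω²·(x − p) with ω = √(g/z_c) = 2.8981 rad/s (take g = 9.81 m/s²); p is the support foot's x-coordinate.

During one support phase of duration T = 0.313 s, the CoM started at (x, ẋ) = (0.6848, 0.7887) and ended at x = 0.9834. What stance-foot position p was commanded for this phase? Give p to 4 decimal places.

p = 0.6474

ωT = 2.8981·0.313 = 0.907105; cosh(ωT) = 1.440416, sinh(ωT) = 1.036725
x(T) = p + (x₀−p)·cosh(ωT) + (ẋ₀/ω)·sinh(ωT) ⇒ p·(1 − cosh) = x(T) − x₀·cosh − (ẋ₀/ω)·sinh
numerator   = 0.9834 − (0.6848)·1.440416 − (0.7887/2.8981)·1.036725 = -0.285135
denominator = 1 − 1.440416 = -0.440416
p = -0.285135 / -0.440416 = 0.6474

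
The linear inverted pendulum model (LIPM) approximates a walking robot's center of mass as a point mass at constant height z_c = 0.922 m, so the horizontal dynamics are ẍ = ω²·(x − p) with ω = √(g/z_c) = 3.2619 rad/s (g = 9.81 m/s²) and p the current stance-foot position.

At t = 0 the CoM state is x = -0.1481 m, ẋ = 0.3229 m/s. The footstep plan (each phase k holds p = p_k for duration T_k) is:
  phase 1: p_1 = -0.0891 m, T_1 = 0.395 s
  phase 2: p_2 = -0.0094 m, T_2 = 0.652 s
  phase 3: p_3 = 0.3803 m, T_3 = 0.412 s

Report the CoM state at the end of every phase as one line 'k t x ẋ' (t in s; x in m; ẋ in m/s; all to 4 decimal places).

phase 1: p=-0.0891, T=0.395, ωT=1.288450, cosh=1.951430, sinh=1.675732; start (x,ẋ)=(-0.148100, 0.322900) → end (x,ẋ)=(-0.038351, 0.307619)
phase 2: p=-0.0094, T=0.652, ωT=2.126759, cosh=4.253430, sinh=4.134207; start (x,ẋ)=(-0.038351, 0.307619) → end (x,ẋ)=(0.257340, 0.918015)
phase 3: p=0.3803, T=0.412, ωT=1.343903, cosh=2.047402, sinh=1.786576; start (x,ẋ)=(0.257340, 0.918015) → end (x,ẋ)=(0.631358, 1.162981)

1 0.3950 -0.0384 0.3076
2 1.0470 0.2573 0.9180
3 1.4590 0.6314 1.1630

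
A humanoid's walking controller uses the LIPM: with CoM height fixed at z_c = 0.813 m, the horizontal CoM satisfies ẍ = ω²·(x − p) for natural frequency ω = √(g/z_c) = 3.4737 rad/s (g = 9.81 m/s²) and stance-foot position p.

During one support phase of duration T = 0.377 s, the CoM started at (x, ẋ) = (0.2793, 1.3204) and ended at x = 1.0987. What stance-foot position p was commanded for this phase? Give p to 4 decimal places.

p = 0.1105

ωT = 3.4737·0.377 = 1.309585; cosh(ωT) = 1.987284, sinh(ωT) = 1.717352
x(T) = p + (x₀−p)·cosh(ωT) + (ẋ₀/ω)·sinh(ωT) ⇒ p·(1 − cosh) = x(T) − x₀·cosh − (ẋ₀/ω)·sinh
numerator   = 1.0987 − (0.2793)·1.987284 − (1.3204/3.4737)·1.717352 = -0.109137
denominator = 1 − 1.987284 = -0.987284
p = -0.109137 / -0.987284 = 0.1105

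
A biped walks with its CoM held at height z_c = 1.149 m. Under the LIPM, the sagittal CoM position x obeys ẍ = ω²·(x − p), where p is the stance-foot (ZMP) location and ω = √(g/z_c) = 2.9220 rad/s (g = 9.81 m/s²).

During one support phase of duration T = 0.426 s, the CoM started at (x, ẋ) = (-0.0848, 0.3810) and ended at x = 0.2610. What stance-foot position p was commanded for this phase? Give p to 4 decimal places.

p = -0.2418

ωT = 2.9220·0.426 = 1.244772; cosh(ωT) = 1.880075, sinh(ωT) = 1.592068
x(T) = p + (x₀−p)·cosh(ωT) + (ẋ₀/ω)·sinh(ωT) ⇒ p·(1 − cosh) = x(T) − x₀·cosh − (ẋ₀/ω)·sinh
numerator   = 0.2610 − (-0.0848)·1.880075 − (0.3810/2.9220)·1.592068 = 0.212840
denominator = 1 − 1.880075 = -0.880075
p = 0.212840 / -0.880075 = -0.2418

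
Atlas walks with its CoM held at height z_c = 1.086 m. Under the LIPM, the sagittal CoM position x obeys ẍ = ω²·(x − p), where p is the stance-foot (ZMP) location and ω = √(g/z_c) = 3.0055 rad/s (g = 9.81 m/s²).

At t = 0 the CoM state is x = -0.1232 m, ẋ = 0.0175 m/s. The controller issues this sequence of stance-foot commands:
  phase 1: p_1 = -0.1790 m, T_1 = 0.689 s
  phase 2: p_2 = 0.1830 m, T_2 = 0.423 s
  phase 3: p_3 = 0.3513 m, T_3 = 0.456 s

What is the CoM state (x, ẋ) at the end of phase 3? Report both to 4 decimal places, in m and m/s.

phase 1: p=-0.1790, T=0.689, ωT=2.070790, cosh=4.028584, sinh=3.902498; start (x,ẋ)=(-0.123200, 0.017500) → end (x,ẋ)=(0.068518, 0.724976)
phase 2: p=0.1830, T=0.423, ωT=1.271327, cosh=1.923019, sinh=1.642560; start (x,ẋ)=(0.068518, 0.724976) → end (x,ẋ)=(0.359061, 0.828978)
phase 3: p=0.3513, T=0.456, ωT=1.370508, cosh=2.095664, sinh=1.841686; start (x,ẋ)=(0.359061, 0.828978) → end (x,ẋ)=(0.875539, 1.780219)

x = 0.8755, ẋ = 1.7802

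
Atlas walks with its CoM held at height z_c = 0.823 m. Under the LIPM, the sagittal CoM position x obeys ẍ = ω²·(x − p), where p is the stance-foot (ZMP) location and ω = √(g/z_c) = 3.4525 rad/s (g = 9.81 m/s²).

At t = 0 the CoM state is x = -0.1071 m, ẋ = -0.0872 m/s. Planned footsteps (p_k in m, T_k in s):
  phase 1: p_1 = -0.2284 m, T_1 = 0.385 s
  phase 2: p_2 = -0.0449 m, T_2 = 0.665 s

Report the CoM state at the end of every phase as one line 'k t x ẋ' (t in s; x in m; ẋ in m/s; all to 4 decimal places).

1 0.3850 -0.0276 0.5594
2 1.0500 0.8386 3.1007

phase 1: p=-0.2284, T=0.385, ωT=1.329213, cosh=2.021376, sinh=1.756691; start (x,ẋ)=(-0.107100, -0.087200) → end (x,ẋ)=(-0.027576, 0.559417)
phase 2: p=-0.0449, T=0.665, ωT=2.295913, cosh=5.017083, sinh=4.916413; start (x,ẋ)=(-0.027576, 0.559417) → end (x,ẋ)=(0.838635, 3.100701)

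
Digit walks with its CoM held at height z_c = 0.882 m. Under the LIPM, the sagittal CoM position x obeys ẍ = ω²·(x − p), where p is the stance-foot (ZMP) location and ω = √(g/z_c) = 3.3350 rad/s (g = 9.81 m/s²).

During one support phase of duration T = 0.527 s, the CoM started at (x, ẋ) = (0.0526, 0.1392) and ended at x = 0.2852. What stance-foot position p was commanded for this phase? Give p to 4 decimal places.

p = -0.0054

ωT = 3.3350·0.527 = 1.757545; cosh(ωT) = 2.985327, sinh(ωT) = 2.812859
x(T) = p + (x₀−p)·cosh(ωT) + (ẋ₀/ω)·sinh(ωT) ⇒ p·(1 − cosh) = x(T) − x₀·cosh − (ẋ₀/ω)·sinh
numerator   = 0.2852 − (0.0526)·2.985327 − (0.1392/3.3350)·2.812859 = 0.010766
denominator = 1 − 2.985327 = -1.985327
p = 0.010766 / -1.985327 = -0.0054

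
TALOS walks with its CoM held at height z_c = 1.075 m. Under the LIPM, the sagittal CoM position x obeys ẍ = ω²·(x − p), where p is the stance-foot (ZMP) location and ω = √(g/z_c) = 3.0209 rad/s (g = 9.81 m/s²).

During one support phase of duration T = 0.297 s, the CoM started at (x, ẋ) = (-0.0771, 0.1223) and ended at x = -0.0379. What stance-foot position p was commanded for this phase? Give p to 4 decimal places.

ωT = 3.0209·0.297 = 0.897207; cosh(ωT) = 1.430225, sinh(ωT) = 1.022519
x(T) = p + (x₀−p)·cosh(ωT) + (ẋ₀/ω)·sinh(ωT) ⇒ p·(1 − cosh) = x(T) − x₀·cosh − (ẋ₀/ω)·sinh
numerator   = -0.0379 − (-0.0771)·1.430225 − (0.1223/3.0209)·1.022519 = 0.030974
denominator = 1 − 1.430225 = -0.430225
p = 0.030974 / -0.430225 = -0.0720

p = -0.0720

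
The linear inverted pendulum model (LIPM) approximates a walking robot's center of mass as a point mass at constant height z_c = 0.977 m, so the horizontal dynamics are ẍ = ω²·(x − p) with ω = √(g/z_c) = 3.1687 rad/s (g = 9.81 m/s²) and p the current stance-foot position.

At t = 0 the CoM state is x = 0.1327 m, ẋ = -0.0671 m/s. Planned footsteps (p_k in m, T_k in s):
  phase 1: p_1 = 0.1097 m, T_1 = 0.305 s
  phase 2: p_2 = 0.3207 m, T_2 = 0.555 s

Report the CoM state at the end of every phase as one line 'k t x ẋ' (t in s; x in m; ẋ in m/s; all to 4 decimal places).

phase 1: p=0.1097, T=0.305, ωT=0.966453, cosh=1.504518, sinh=1.124088; start (x,ẋ)=(0.132700, -0.067100) → end (x,ẋ)=(0.120500, -0.019030)
phase 2: p=0.3207, T=0.555, ωT=1.758629, cosh=2.988376, sinh=2.816095; start (x,ẋ)=(0.120500, -0.019030) → end (x,ẋ)=(-0.294484, -1.843321)

1 0.3050 0.1205 -0.0190
2 0.8600 -0.2945 -1.8433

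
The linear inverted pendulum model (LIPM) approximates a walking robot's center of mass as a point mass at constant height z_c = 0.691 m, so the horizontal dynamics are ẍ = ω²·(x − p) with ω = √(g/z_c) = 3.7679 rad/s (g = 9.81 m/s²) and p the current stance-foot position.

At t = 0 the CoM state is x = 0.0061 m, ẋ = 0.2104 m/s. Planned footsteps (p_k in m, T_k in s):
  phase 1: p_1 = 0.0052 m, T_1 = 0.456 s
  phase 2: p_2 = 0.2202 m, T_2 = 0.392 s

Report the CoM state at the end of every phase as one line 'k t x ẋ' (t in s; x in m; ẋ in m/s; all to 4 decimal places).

phase 1: p=0.0052, T=0.456, ωT=1.718162, cosh=2.876836, sinh=2.697440; start (x,ẋ)=(0.006100, 0.210400) → end (x,ẋ)=(0.158415, 0.614434)
phase 2: p=0.2202, T=0.392, ωT=1.477017, cosh=2.304089, sinh=2.075771; start (x,ẋ)=(0.158415, 0.614434) → end (x,ẋ)=(0.416338, 0.932467)

1 0.4560 0.1584 0.6144
2 0.8480 0.4163 0.9325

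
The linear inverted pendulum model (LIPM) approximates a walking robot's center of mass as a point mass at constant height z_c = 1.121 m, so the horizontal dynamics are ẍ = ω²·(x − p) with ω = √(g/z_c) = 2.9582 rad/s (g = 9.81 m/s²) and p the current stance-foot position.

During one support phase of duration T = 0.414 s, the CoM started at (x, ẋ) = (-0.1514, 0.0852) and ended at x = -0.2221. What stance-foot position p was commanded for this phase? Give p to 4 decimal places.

ωT = 2.9582·0.414 = 1.224695; cosh(ωT) = 1.848487, sinh(ωT) = 1.554640
x(T) = p + (x₀−p)·cosh(ωT) + (ẋ₀/ω)·sinh(ωT) ⇒ p·(1 − cosh) = x(T) − x₀·cosh − (ẋ₀/ω)·sinh
numerator   = -0.2221 − (-0.1514)·1.848487 − (0.0852/2.9582)·1.554640 = 0.012985
denominator = 1 − 1.848487 = -0.848487
p = 0.012985 / -0.848487 = -0.0153

p = -0.0153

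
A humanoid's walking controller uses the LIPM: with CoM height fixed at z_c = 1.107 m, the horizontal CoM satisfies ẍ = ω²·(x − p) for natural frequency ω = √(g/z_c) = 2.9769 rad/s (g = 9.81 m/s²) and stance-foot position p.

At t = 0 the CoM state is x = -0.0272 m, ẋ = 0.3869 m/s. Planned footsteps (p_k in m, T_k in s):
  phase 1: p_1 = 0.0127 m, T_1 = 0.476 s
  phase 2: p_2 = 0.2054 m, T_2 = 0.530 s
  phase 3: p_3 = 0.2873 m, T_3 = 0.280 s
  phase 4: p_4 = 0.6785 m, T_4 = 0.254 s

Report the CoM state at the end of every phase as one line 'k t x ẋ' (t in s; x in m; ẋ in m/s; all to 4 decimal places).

phase 1: p=0.0127, T=0.476, ωT=1.417004, cosh=2.183593, sinh=1.941153; start (x,ẋ)=(-0.027200, 0.386900) → end (x,ẋ)=(0.177861, 0.614265)
phase 2: p=0.2054, T=0.530, ωT=1.577757, cosh=2.525258, sinh=2.318820; start (x,ẋ)=(0.177861, 0.614265) → end (x,ẋ)=(0.614332, 1.361081)
phase 3: p=0.2873, T=0.280, ωT=0.833532, cosh=1.367972, sinh=0.933461; start (x,ẋ)=(0.614332, 1.361081) → end (x,ẋ)=(1.161462, 2.770685)
phase 4: p=0.6785, T=0.254, ωT=0.756133, cosh=1.299751, sinh=0.830272; start (x,ẋ)=(1.161462, 2.770685) → end (x,ẋ)=(2.078988, 4.794907)

1 0.4760 0.1779 0.6143
2 1.0060 0.6143 1.3611
3 1.2860 1.1615 2.7707
4 1.5400 2.0790 4.7949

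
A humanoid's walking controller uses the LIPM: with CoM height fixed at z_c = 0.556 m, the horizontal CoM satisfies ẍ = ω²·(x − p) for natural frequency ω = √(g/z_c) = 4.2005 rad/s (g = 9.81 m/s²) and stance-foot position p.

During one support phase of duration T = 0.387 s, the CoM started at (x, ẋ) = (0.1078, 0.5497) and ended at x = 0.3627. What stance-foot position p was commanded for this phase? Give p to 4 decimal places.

ωT = 4.2005·0.387 = 1.625593; cosh(ωT) = 2.639114, sinh(ωT) = 2.442320
x(T) = p + (x₀−p)·cosh(ωT) + (ẋ₀/ω)·sinh(ωT) ⇒ p·(1 − cosh) = x(T) − x₀·cosh − (ẋ₀/ω)·sinh
numerator   = 0.3627 − (0.1078)·2.639114 − (0.5497/4.2005)·2.442320 = -0.241412
denominator = 1 − 2.639114 = -1.639114
p = -0.241412 / -1.639114 = 0.1473

p = 0.1473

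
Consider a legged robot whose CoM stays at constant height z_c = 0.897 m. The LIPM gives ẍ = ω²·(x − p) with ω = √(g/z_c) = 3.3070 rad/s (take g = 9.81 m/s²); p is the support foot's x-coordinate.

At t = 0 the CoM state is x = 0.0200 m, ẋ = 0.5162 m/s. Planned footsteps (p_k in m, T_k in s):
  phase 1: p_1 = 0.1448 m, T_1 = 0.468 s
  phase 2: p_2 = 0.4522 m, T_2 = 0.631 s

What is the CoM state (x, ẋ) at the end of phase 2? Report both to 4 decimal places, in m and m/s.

phase 1: p=0.1448, T=0.468, ωT=1.547676, cosh=2.456638, sinh=2.243896; start (x,ẋ)=(0.020000, 0.516200) → end (x,ẋ)=(0.188468, 0.342030)
phase 2: p=0.4522, T=0.631, ωT=2.086717, cosh=4.091255, sinh=3.967161; start (x,ẋ)=(0.188468, 0.342030) → end (x,ẋ)=(-0.216485, -2.060669)

x = -0.2165, ẋ = -2.0607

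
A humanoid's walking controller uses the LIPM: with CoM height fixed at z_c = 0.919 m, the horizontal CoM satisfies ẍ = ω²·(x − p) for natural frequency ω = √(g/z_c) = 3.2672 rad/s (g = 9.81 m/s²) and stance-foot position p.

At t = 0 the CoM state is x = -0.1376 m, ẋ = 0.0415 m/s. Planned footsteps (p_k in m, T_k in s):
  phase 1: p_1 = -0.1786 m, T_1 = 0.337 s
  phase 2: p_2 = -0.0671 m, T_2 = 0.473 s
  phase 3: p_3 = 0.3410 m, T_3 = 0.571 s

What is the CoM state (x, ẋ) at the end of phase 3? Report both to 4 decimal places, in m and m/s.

phase 1: p=-0.1786, T=0.337, ωT=1.101046, cosh=1.669917, sinh=1.337394; start (x,ẋ)=(-0.137600, 0.041500) → end (x,ẋ)=(-0.093146, 0.248452)
phase 2: p=-0.0671, T=0.473, ωT=1.545386, cosh=2.451505, sinh=2.238275; start (x,ẋ)=(-0.093146, 0.248452) → end (x,ẋ)=(0.039257, 0.418612)
phase 3: p=0.3410, T=0.571, ωT=1.865571, cosh=3.307216, sinh=3.152408; start (x,ẋ)=(0.039257, 0.418612) → end (x,ẋ)=(-0.253025, -1.723376)

x = -0.2530, ẋ = -1.7234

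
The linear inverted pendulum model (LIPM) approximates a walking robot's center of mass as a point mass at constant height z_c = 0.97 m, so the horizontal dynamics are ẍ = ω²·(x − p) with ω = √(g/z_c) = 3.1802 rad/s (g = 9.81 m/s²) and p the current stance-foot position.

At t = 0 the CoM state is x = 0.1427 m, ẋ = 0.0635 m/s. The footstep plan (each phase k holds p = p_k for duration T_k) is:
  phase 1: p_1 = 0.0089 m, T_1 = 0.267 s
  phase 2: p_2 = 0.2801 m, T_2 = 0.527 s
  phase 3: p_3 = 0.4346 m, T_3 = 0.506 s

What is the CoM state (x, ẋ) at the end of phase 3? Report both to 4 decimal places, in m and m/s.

phase 1: p=0.0089, T=0.267, ωT=0.849113, cosh=1.382684, sinh=0.954890; start (x,ẋ)=(0.142700, 0.063500) → end (x,ẋ)=(0.212970, 0.494116)
phase 2: p=0.2801, T=0.527, ωT=1.675965, cosh=2.765540, sinh=2.578412; start (x,ẋ)=(0.212970, 0.494116) → end (x,ẋ)=(0.495063, 0.816038)
phase 3: p=0.4346, T=0.506, ωT=1.609181, cosh=2.599384, sinh=2.399333; start (x,ẋ)=(0.495063, 0.816038) → end (x,ẋ)=(1.207435, 2.582553)

x = 1.2074, ẋ = 2.5826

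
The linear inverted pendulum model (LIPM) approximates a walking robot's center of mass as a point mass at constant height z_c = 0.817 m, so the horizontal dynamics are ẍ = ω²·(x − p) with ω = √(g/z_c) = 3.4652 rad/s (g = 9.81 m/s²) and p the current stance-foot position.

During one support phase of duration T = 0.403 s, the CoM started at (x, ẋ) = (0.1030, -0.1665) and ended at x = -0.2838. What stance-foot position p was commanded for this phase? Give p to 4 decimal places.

ωT = 3.4652·0.403 = 1.396476; cosh(ωT) = 2.144200, sinh(ωT) = 1.896733
x(T) = p + (x₀−p)·cosh(ωT) + (ẋ₀/ω)·sinh(ωT) ⇒ p·(1 − cosh) = x(T) − x₀·cosh − (ẋ₀/ω)·sinh
numerator   = -0.2838 − (0.1030)·2.144200 − (-0.1665/3.4652)·1.896733 = -0.413516
denominator = 1 − 2.144200 = -1.144200
p = -0.413516 / -1.144200 = 0.3614

p = 0.3614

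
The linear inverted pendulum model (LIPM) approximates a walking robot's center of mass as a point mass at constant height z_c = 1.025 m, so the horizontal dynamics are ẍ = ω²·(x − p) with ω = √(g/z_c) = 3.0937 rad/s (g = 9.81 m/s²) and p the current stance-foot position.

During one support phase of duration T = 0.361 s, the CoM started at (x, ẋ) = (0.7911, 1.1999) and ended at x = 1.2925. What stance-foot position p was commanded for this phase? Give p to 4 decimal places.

p = 0.8310

ωT = 3.0937·0.361 = 1.116826; cosh(ωT) = 1.691229, sinh(ωT) = 1.363912
x(T) = p + (x₀−p)·cosh(ωT) + (ẋ₀/ω)·sinh(ωT) ⇒ p·(1 − cosh) = x(T) − x₀·cosh − (ẋ₀/ω)·sinh
numerator   = 1.2925 − (0.7911)·1.691229 − (1.1999/3.0937)·1.363912 = -0.574428
denominator = 1 − 1.691229 = -0.691229
p = -0.574428 / -0.691229 = 0.8310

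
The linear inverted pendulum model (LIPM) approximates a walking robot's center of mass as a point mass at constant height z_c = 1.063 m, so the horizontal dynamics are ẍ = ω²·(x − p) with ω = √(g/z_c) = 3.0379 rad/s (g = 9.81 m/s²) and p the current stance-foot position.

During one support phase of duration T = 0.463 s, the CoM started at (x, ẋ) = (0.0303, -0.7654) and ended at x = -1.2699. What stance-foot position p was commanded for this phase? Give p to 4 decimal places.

p = 0.7324

ωT = 3.0379·0.463 = 1.406548; cosh(ωT) = 2.163413, sinh(ωT) = 1.918426
x(T) = p + (x₀−p)·cosh(ωT) + (ẋ₀/ω)·sinh(ωT) ⇒ p·(1 − cosh) = x(T) − x₀·cosh − (ẋ₀/ω)·sinh
numerator   = -1.2699 − (0.0303)·2.163413 − (-0.7654/3.0379)·1.918426 = -0.852103
denominator = 1 − 2.163413 = -1.163413
p = -0.852103 / -1.163413 = 0.7324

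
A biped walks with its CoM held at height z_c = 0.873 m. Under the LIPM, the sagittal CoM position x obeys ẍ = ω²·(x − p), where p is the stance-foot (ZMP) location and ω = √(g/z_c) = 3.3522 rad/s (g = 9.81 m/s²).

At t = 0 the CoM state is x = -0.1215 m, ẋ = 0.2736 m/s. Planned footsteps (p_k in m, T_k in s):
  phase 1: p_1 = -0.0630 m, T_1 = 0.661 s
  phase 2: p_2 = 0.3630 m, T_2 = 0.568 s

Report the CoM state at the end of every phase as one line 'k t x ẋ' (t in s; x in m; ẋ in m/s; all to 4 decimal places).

1 0.6610 0.0353 0.3809
2 1.2290 -0.3883 -2.2981

phase 1: p=-0.0630, T=0.661, ωT=2.215804, cosh=4.638923, sinh=4.529857; start (x,ẋ)=(-0.121500, 0.273600) → end (x,ẋ)=(0.035341, 0.380888)
phase 2: p=0.3630, T=0.568, ωT=1.904050, cosh=3.430994, sinh=3.282030; start (x,ẋ)=(0.035341, 0.380888) → end (x,ẋ)=(-0.388281, -2.298088)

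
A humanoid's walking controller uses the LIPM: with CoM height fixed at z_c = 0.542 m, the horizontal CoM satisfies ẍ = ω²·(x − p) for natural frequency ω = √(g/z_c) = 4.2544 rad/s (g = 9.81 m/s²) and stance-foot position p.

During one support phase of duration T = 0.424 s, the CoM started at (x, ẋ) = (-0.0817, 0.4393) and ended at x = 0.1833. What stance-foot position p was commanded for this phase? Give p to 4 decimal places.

p = -0.0628

ωT = 4.2544·0.424 = 1.803866; cosh(ωT) = 3.118870, sinh(ωT) = 2.954209
x(T) = p + (x₀−p)·cosh(ωT) + (ẋ₀/ω)·sinh(ωT) ⇒ p·(1 − cosh) = x(T) − x₀·cosh − (ẋ₀/ω)·sinh
numerator   = 0.1833 − (-0.0817)·3.118870 − (0.4393/4.2544)·2.954209 = 0.133067
denominator = 1 − 3.118870 = -2.118870
p = 0.133067 / -2.118870 = -0.0628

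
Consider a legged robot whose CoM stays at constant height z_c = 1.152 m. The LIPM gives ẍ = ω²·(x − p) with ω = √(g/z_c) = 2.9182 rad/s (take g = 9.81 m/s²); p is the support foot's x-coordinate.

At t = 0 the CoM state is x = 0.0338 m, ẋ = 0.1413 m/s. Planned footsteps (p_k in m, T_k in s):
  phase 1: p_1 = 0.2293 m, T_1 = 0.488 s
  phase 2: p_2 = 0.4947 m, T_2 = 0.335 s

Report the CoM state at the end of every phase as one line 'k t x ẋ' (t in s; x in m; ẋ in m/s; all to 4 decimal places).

1 0.4880 -0.1055 -0.8058
2 0.8230 -0.7310 -3.2210

phase 1: p=0.2293, T=0.488, ωT=1.424082, cosh=2.197385, sinh=1.956656; start (x,ẋ)=(0.033800, 0.141300) → end (x,ẋ)=(-0.105547, -0.805797)
phase 2: p=0.4947, T=0.335, ωT=0.977597, cosh=1.517138, sinh=1.140924; start (x,ẋ)=(-0.105547, -0.805797) → end (x,ẋ)=(-0.730999, -3.220994)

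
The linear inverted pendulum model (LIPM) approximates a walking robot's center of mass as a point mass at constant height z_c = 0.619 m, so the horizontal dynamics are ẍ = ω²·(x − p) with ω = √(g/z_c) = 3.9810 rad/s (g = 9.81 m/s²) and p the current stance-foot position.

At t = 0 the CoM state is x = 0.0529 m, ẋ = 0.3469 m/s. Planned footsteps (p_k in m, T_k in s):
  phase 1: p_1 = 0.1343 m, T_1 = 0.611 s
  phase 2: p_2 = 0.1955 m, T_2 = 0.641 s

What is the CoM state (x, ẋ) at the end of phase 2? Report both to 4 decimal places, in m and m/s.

phase 1: p=0.1343, T=0.611, ωT=2.432391, cosh=5.736950, sinh=5.649124; start (x,ẋ)=(0.052900, 0.346900) → end (x,ẋ)=(0.159571, 0.159530)
phase 2: p=0.1955, T=0.641, ωT=2.551821, cosh=6.454193, sinh=6.376254; start (x,ẋ)=(0.159571, 0.159530) → end (x,ẋ)=(0.219121, 0.117616)

x = 0.2191, ẋ = 0.1176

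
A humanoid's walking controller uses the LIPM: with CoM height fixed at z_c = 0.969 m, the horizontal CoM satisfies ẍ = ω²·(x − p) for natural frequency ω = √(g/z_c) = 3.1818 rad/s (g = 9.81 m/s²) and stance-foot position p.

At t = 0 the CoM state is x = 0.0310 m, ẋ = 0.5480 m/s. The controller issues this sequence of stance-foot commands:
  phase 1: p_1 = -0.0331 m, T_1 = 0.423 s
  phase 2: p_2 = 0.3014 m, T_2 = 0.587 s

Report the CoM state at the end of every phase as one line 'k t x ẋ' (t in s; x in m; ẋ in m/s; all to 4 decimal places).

1 0.4230 0.4068 1.4891
2 1.0100 2.1293 5.9943

phase 1: p=-0.0331, T=0.423, ωT=1.345901, cosh=2.050976, sinh=1.790671; start (x,ẋ)=(0.031000, 0.548000) → end (x,ẋ)=(0.406774, 1.489149)
phase 2: p=0.3014, T=0.587, ωT=1.867717, cosh=3.313987, sinh=3.159511; start (x,ẋ)=(0.406774, 1.489149) → end (x,ẋ)=(2.129325, 5.994338)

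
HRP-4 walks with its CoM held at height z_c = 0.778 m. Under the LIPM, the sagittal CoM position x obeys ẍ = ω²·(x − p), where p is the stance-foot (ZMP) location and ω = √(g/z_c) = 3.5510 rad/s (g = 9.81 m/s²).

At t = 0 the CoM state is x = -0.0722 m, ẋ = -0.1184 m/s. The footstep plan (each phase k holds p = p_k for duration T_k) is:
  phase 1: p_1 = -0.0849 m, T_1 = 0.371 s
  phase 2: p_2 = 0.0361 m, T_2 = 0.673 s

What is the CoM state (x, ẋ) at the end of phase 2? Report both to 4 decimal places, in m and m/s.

phase 1: p=-0.0849, T=0.371, ωT=1.317421, cosh=2.000802, sinh=1.732977; start (x,ẋ)=(-0.072200, -0.118400) → end (x,ẋ)=(-0.117272, -0.158742)
phase 2: p=0.0361, T=0.673, ωT=2.389823, cosh=5.501604, sinh=5.409958; start (x,ẋ)=(-0.117272, -0.158742) → end (x,ẋ)=(-1.049535, -3.819727)

x = -1.0495, ẋ = -3.8197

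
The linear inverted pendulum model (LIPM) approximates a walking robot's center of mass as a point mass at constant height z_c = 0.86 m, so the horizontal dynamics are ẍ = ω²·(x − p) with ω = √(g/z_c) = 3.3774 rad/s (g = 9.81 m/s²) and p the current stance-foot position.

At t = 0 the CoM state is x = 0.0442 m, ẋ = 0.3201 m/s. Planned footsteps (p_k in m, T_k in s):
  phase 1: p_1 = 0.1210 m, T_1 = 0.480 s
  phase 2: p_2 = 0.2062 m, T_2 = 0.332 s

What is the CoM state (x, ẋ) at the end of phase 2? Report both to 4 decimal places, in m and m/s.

x = 0.1956, ẋ = 0.0953

phase 1: p=0.1210, T=0.480, ωT=1.621152, cosh=2.628293, sinh=2.430622; start (x,ẋ)=(0.044200, 0.320100) → end (x,ẋ)=(0.149514, 0.210851)
phase 2: p=0.2062, T=0.332, ωT=1.121297, cosh=1.697344, sinh=1.371487; start (x,ẋ)=(0.149514, 0.210851) → end (x,ẋ)=(0.195607, 0.095316)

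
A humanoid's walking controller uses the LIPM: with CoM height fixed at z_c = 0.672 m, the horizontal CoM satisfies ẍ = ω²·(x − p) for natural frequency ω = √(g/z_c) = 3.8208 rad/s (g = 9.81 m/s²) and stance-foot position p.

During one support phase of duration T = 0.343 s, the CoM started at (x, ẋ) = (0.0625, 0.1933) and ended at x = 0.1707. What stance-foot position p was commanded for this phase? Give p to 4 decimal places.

p = 0.0410

ωT = 3.8208·0.343 = 1.310534; cosh(ωT) = 1.988915, sinh(ωT) = 1.719239
x(T) = p + (x₀−p)·cosh(ωT) + (ẋ₀/ω)·sinh(ωT) ⇒ p·(1 − cosh) = x(T) − x₀·cosh − (ẋ₀/ω)·sinh
numerator   = 0.1707 − (0.0625)·1.988915 − (0.1933/3.8208)·1.719239 = -0.040586
denominator = 1 − 1.988915 = -0.988915
p = -0.040586 / -0.988915 = 0.0410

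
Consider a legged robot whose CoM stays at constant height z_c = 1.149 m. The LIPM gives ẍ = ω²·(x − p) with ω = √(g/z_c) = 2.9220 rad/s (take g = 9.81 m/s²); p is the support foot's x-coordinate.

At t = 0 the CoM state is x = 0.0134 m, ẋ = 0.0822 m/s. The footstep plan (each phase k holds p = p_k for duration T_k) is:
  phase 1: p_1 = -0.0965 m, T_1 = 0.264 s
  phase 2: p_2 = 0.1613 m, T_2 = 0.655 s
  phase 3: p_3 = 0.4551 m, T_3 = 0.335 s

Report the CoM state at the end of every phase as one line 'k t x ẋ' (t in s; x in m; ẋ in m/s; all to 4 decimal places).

1 0.2640 0.0717 0.3809
2 0.9190 0.2832 0.4509
3 1.2540 0.3703 0.1105

phase 1: p=-0.0965, T=0.264, ωT=0.771408, cosh=1.312585, sinh=0.850224; start (x,ẋ)=(0.013400, 0.082200) → end (x,ẋ)=(0.071671, 0.380925)
phase 2: p=0.1613, T=0.655, ωT=1.913910, cosh=3.463524, sinh=3.316021; start (x,ẋ)=(0.071671, 0.380925) → end (x,ẋ)=(0.283160, 0.450892)
phase 3: p=0.4551, T=0.335, ωT=0.978870, cosh=1.518591, sinh=1.142856; start (x,ẋ)=(0.283160, 0.450892) → end (x,ẋ)=(0.370346, 0.110539)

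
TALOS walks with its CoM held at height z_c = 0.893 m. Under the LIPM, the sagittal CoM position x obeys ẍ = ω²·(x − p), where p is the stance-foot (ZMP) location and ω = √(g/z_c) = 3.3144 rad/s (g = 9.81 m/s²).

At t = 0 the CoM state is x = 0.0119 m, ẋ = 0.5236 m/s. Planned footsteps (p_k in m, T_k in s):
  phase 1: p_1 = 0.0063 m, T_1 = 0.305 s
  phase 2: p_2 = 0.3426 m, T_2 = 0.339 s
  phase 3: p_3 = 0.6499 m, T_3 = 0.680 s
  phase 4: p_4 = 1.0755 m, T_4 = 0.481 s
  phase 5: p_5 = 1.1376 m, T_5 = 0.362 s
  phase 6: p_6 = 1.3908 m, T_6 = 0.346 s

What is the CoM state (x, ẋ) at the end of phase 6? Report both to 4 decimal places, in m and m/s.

phase 1: p=0.0063, T=0.305, ωT=1.010892, cosh=1.555973, sinh=1.192078; start (x,ẋ)=(0.011900, 0.523600) → end (x,ẋ)=(0.203335, 0.836833)
phase 2: p=0.3426, T=0.339, ωT=1.123582, cosh=1.700482, sinh=1.375369; start (x,ẋ)=(0.203335, 0.836833) → end (x,ẋ)=(0.453041, 0.788176)
phase 3: p=0.6499, T=0.680, ωT=2.253792, cosh=4.814391, sinh=4.709391; start (x,ẋ)=(0.453041, 0.788176) → end (x,ẋ)=(0.822052, 0.721849)
phase 4: p=1.0755, T=0.481, ωT=1.594226, cosh=2.563792, sinh=2.360726; start (x,ẋ)=(0.822052, 0.721849) → end (x,ẋ)=(0.939859, -0.132405)
phase 5: p=1.1376, T=0.362, ωT=1.199813, cosh=1.810373, sinh=1.509122; start (x,ẋ)=(0.939859, -0.132405) → end (x,ẋ)=(0.719328, -1.228769)
phase 6: p=1.3908, T=0.346, ωT=1.146782, cosh=1.732852, sinh=1.415195; start (x,ẋ)=(0.719328, -1.228769) → end (x,ẋ)=(-0.297426, -5.278829)

x = -0.2974, ẋ = -5.2788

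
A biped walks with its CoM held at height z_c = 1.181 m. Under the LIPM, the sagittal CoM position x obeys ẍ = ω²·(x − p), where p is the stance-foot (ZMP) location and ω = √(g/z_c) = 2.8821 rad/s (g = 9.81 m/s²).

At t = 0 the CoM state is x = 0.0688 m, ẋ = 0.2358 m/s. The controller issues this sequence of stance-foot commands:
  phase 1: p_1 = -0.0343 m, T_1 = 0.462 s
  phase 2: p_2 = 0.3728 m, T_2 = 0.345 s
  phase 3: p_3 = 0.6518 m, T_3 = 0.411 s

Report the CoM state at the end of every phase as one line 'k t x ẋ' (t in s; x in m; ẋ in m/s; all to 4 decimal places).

1 0.4620 0.3186 1.0010
2 0.8070 0.6947 1.3558
3 1.2180 1.4255 2.6068

phase 1: p=-0.0343, T=0.462, ωT=1.331530, cosh=2.025453, sinh=1.761380; start (x,ẋ)=(0.068800, 0.235800) → end (x,ẋ)=(0.318632, 1.000986)
phase 2: p=0.3728, T=0.345, ωT=0.994324, cosh=1.536436, sinh=1.166462; start (x,ẋ)=(0.318632, 1.000986) → end (x,ẋ)=(0.694700, 1.355846)
phase 3: p=0.6518, T=0.411, ωT=1.184543, cosh=1.787539, sinh=1.481653; start (x,ẋ)=(0.694700, 1.355846) → end (x,ẋ)=(1.425511, 2.606825)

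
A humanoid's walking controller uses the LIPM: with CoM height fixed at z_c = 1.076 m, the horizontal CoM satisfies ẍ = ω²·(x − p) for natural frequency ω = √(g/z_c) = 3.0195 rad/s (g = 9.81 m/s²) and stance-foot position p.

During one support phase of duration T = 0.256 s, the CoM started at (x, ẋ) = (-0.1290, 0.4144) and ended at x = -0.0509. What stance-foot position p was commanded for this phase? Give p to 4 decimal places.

p = -0.0052

ωT = 3.0195·0.256 = 0.772992; cosh(ωT) = 1.313934, sinh(ωT) = 0.852304
x(T) = p + (x₀−p)·cosh(ωT) + (ẋ₀/ω)·sinh(ωT) ⇒ p·(1 − cosh) = x(T) − x₀·cosh − (ẋ₀/ω)·sinh
numerator   = -0.0509 − (-0.1290)·1.313934 − (0.4144/3.0195)·0.852304 = 0.001626
denominator = 1 − 1.313934 = -0.313934
p = 0.001626 / -0.313934 = -0.0052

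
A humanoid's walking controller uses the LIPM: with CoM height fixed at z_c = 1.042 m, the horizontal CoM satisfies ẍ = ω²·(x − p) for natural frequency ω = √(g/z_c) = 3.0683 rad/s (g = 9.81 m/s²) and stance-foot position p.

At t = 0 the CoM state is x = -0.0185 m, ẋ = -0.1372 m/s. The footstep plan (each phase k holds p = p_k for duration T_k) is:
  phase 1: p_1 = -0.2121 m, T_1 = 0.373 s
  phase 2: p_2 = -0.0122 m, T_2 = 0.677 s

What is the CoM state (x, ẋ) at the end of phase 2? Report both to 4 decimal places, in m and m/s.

x = 1.0485, ẋ = 3.3023

phase 1: p=-0.2121, T=0.373, ωT=1.144476, cosh=1.729593, sinh=1.411202; start (x,ẋ)=(-0.018500, -0.137200) → end (x,ẋ)=(0.059647, 0.600986)
phase 2: p=-0.0122, T=0.677, ωT=2.077239, cosh=4.053838, sinh=3.928562; start (x,ẋ)=(0.059647, 0.600986) → end (x,ẋ)=(1.048541, 3.302343)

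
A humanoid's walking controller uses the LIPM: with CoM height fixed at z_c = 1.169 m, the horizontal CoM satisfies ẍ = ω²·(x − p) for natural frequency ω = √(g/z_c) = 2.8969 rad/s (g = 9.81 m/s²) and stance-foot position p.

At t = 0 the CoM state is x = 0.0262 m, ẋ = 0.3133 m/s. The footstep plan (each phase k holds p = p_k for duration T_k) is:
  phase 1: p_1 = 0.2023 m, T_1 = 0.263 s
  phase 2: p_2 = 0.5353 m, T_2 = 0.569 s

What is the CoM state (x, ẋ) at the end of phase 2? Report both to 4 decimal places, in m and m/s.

x = -0.7534, ẋ = -3.4736

phase 1: p=0.2023, T=0.263, ωT=0.761885, cosh=1.304548, sinh=0.837762; start (x,ẋ)=(0.026200, 0.313300) → end (x,ẋ)=(0.063173, -0.018665)
phase 2: p=0.5353, T=0.569, ωT=1.648336, cosh=2.695346, sinh=2.502977; start (x,ẋ)=(0.063173, -0.018665) → end (x,ẋ)=(-0.753372, -3.473639)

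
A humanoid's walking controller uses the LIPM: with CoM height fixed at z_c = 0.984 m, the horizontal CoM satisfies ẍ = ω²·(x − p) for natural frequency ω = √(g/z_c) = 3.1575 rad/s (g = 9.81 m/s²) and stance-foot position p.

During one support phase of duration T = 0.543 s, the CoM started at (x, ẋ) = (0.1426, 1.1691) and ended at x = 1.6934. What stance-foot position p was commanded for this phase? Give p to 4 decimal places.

p = -0.1552

ωT = 3.1575·0.543 = 1.714523; cosh(ωT) = 2.867036, sinh(ωT) = 2.686987
x(T) = p + (x₀−p)·cosh(ωT) + (ẋ₀/ω)·sinh(ωT) ⇒ p·(1 − cosh) = x(T) − x₀·cosh − (ẋ₀/ω)·sinh
numerator   = 1.6934 − (0.1426)·2.867036 − (1.1691/3.1575)·2.686987 = 0.289674
denominator = 1 − 2.867036 = -1.867036
p = 0.289674 / -1.867036 = -0.1552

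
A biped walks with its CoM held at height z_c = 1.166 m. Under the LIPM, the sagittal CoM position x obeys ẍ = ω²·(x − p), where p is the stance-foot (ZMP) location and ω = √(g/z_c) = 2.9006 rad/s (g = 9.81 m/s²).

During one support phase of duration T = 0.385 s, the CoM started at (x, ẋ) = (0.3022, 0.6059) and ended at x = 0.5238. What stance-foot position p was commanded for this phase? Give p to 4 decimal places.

ωT = 2.9006·0.385 = 1.116731; cosh(ωT) = 1.691100, sinh(ωT) = 1.363752
x(T) = p + (x₀−p)·cosh(ωT) + (ẋ₀/ω)·sinh(ωT) ⇒ p·(1 − cosh) = x(T) − x₀·cosh − (ẋ₀/ω)·sinh
numerator   = 0.5238 − (0.3022)·1.691100 − (0.6059/2.9006)·1.363752 = -0.272121
denominator = 1 − 1.691100 = -0.691100
p = -0.272121 / -0.691100 = 0.3938

p = 0.3938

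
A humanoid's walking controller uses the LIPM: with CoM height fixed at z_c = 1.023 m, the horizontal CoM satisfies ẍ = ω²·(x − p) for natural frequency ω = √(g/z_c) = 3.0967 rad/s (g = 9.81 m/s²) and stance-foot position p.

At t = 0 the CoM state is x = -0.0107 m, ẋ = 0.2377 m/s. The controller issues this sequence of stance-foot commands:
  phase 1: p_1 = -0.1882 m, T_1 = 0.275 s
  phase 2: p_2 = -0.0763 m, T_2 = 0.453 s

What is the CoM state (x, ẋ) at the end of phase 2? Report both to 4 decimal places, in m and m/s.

x = 0.8992, ẋ = 3.0733

phase 1: p=-0.1882, T=0.275, ωT=0.851592, cosh=1.385055, sinh=0.958320; start (x,ẋ)=(-0.010700, 0.237700) → end (x,ẋ)=(0.131207, 0.855982)
phase 2: p=-0.0763, T=0.453, ωT=1.402805, cosh=2.156249, sinh=1.910342; start (x,ẋ)=(0.131207, 0.855982) → end (x,ẋ)=(0.899189, 3.073272)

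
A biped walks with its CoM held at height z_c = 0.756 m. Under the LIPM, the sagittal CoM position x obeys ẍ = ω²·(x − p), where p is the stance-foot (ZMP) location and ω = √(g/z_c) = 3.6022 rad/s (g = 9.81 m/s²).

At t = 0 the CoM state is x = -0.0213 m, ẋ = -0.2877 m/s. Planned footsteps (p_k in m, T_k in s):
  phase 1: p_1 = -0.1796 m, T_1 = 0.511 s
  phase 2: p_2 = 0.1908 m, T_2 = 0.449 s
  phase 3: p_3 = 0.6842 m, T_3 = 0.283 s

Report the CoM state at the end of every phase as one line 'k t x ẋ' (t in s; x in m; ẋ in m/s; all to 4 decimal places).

phase 1: p=-0.1796, T=0.511, ωT=1.840724, cosh=3.229901, sinh=3.071199; start (x,ẋ)=(-0.021300, -0.287700) → end (x,ẋ)=(0.086403, 0.822042)
phase 2: p=0.1908, T=0.449, ωT=1.617388, cosh=2.619162, sinh=2.420746; start (x,ẋ)=(0.086403, 0.822042) → end (x,ẋ)=(0.469796, 1.242720)
phase 3: p=0.6842, T=0.283, ωT=1.019423, cosh=1.566199, sinh=1.205395; start (x,ẋ)=(0.469796, 1.242720) → end (x,ẋ)=(0.764248, 1.015386)

1 0.5110 0.0864 0.8220
2 0.9600 0.4698 1.2427
3 1.2430 0.7642 1.0154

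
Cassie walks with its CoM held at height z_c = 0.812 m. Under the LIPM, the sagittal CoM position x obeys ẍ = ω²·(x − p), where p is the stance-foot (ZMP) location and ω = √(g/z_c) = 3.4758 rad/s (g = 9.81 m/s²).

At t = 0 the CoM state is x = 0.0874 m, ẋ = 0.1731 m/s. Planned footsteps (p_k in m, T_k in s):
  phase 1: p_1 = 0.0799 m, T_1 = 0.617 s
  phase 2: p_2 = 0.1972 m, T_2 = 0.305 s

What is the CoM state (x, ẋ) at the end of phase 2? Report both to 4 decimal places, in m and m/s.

x = 0.7129, ẋ = 1.9397

phase 1: p=0.0799, T=0.617, ωT=2.144569, cosh=4.327738, sinh=4.210619; start (x,ẋ)=(0.087400, 0.173100) → end (x,ẋ)=(0.322053, 0.858896)
phase 2: p=0.1972, T=0.305, ωT=1.060119, cosh=1.616565, sinh=1.270150; start (x,ẋ)=(0.322053, 0.858896) → end (x,ẋ)=(0.712897, 1.939661)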